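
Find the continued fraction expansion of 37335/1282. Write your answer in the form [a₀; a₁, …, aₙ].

[29; 8, 6, 26]

⌊37335/1282⌋ = 29, remainder 157
⌊1282/157⌋ = 8, remainder 26
⌊157/26⌋ = 6, remainder 1
⌊26/1⌋ = 26, remainder 0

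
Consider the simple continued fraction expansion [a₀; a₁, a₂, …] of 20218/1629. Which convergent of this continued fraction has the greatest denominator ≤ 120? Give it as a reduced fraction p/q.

211/17

a_0 = 12: 12/1  (≤ bound)
a_1 = 2: 25/2  (≤ bound)
a_2 = 2: 62/5  (≤ bound)
a_3 = 3: 211/17  (≤ bound)
a_4 = 7: 1539/124  (> 120, stop)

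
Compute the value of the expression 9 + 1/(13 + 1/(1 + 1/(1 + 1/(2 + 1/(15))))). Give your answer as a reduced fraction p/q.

9500/1047

Starting at the tail and folding back:
Start with 15.
2 + 1/(15/1) = 2 + 1/15 = 31/15
1 + 1/(31/15) = 1 + 15/31 = 46/31
1 + 1/(46/31) = 1 + 31/46 = 77/46
13 + 1/(77/46) = 13 + 46/77 = 1047/77
9 + 1/(1047/77) = 9 + 77/1047 = 9500/1047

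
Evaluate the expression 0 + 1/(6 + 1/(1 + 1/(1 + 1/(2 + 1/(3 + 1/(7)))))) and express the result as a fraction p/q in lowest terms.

124/817

Starting at the tail and folding back:
Start with 7.
3 + 1/(7/1) = 3 + 1/7 = 22/7
2 + 1/(22/7) = 2 + 7/22 = 51/22
1 + 1/(51/22) = 1 + 22/51 = 73/51
1 + 1/(73/51) = 1 + 51/73 = 124/73
6 + 1/(124/73) = 6 + 73/124 = 817/124
0 + 1/(817/124) = 0 + 124/817 = 124/817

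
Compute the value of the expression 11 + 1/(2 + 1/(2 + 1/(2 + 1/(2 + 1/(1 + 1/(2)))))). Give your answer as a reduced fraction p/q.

1267/111

Start with 2.
1 + 1/(2/1) = 1 + 1/2 = 3/2
2 + 1/(3/2) = 2 + 2/3 = 8/3
2 + 1/(8/3) = 2 + 3/8 = 19/8
2 + 1/(19/8) = 2 + 8/19 = 46/19
2 + 1/(46/19) = 2 + 19/46 = 111/46
11 + 1/(111/46) = 11 + 46/111 = 1267/111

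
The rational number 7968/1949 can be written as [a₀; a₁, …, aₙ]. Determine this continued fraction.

[4; 11, 3, 57]

Apply division with remainder until the remainder is 0:
7968 = 4·1949 + 172, so a_0 = 4
1949 = 11·172 + 57, so a_1 = 11
172 = 3·57 + 1, so a_2 = 3
57 = 57·1 + 0, so a_3 = 57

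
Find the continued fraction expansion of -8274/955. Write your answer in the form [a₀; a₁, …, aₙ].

[-9; 2, 1, 39, 8]

Apply division with remainder until the remainder is 0:
-8274 = -9·955 + 321, so a_0 = -9
955 = 2·321 + 313, so a_1 = 2
321 = 1·313 + 8, so a_2 = 1
313 = 39·8 + 1, so a_3 = 39
8 = 8·1 + 0, so a_4 = 8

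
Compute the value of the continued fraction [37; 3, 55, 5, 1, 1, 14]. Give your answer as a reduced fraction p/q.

994768/26647

a_0 = 37: 37/1
a_1 = 3: 112/3
a_2 = 55: 6197/166
a_3 = 5: 31097/833
a_4 = 1: 37294/999
a_5 = 1: 68391/1832
a_6 = 14: 994768/26647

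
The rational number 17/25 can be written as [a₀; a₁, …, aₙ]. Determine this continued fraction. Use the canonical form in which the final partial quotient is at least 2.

Run the Euclidean algorithm, recording each quotient:
17 = 0·25 + 17, so a_0 = 0
25 = 1·17 + 8, so a_1 = 1
17 = 2·8 + 1, so a_2 = 2
8 = 8·1 + 0, so a_3 = 8

[0; 1, 2, 8]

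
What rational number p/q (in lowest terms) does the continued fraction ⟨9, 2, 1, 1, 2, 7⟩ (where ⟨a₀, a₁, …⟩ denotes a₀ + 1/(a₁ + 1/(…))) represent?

Starting at the tail and folding back:
Start with 7.
2 + 1/(7/1) = 2 + 1/7 = 15/7
1 + 1/(15/7) = 1 + 7/15 = 22/15
1 + 1/(22/15) = 1 + 15/22 = 37/22
2 + 1/(37/22) = 2 + 22/37 = 96/37
9 + 1/(96/37) = 9 + 37/96 = 901/96

901/96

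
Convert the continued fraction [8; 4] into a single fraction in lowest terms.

a_0 = 8: 8/1
a_1 = 4: 33/4

33/4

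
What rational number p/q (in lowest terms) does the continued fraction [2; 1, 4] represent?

Starting at the tail and folding back:
Start with 4.
1 + 1/(4/1) = 1 + 1/4 = 5/4
2 + 1/(5/4) = 2 + 4/5 = 14/5

14/5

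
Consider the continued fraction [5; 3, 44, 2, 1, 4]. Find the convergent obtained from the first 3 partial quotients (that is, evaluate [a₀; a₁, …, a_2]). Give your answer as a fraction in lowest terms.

Work from the innermost term outward:
Start with 44.
3 + 1/(44/1) = 3 + 1/44 = 133/44
5 + 1/(133/44) = 5 + 44/133 = 709/133

709/133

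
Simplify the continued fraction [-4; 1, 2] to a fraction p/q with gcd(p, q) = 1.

-10/3

Work from the innermost term outward:
Start with 2.
1 + 1/(2/1) = 1 + 1/2 = 3/2
-4 + 1/(3/2) = -4 + 2/3 = -10/3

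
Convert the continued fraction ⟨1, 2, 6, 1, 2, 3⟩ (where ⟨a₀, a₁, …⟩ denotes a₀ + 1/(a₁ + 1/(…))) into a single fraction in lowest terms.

211/144

Start with 3.
2 + 1/(3/1) = 2 + 1/3 = 7/3
1 + 1/(7/3) = 1 + 3/7 = 10/7
6 + 1/(10/7) = 6 + 7/10 = 67/10
2 + 1/(67/10) = 2 + 10/67 = 144/67
1 + 1/(144/67) = 1 + 67/144 = 211/144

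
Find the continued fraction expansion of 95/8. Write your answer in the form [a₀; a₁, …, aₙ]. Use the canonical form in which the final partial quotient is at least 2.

95 ÷ 8 → quotient 11, remainder 7
8 ÷ 7 → quotient 1, remainder 1
7 ÷ 1 → quotient 7, remainder 0

[11; 1, 7]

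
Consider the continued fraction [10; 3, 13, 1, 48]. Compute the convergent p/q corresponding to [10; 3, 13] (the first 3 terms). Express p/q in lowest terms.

413/40

a_0 = 10: 10/1
a_1 = 3: 31/3
a_2 = 13: 413/40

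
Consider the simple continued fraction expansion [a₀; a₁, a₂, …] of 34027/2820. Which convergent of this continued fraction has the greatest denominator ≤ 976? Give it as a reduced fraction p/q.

a_0 = 12: 12/1  (≤ bound)
a_1 = 15: 181/15  (≤ bound)
a_2 = 12: 2184/181  (≤ bound)
a_3 = 2: 4549/377  (≤ bound)
a_4 = 7: 34027/2820  (> 976, stop)

4549/377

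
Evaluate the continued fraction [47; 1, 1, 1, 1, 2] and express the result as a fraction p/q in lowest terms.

Build up convergents one term at a time:
a_0 = 47: 47/1
a_1 = 1: 48/1
a_2 = 1: 95/2
a_3 = 1: 143/3
a_4 = 1: 238/5
a_5 = 2: 619/13

619/13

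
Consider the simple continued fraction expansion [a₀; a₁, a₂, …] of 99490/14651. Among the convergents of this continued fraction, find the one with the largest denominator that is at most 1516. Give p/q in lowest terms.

List convergents until the denominator exceeds the bound:
a_0 = 6: 6/1  (≤ bound)
a_1 = 1: 7/1  (≤ bound)
a_2 = 3: 27/4  (≤ bound)
a_3 = 1: 34/5  (≤ bound)
a_4 = 3: 129/19  (≤ bound)
a_5 = 2: 292/43  (≤ bound)
a_6 = 15: 4509/664  (≤ bound)
a_7 = 22: 99490/14651  (> 1516, stop)

4509/664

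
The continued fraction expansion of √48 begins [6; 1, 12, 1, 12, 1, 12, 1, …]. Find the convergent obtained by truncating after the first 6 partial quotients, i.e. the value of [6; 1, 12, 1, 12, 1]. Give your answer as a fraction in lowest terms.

Collapse the nested fraction from the inside out:
Start with 1.
12 + 1/(1/1) = 12 + 1/1 = 13/1
1 + 1/(13/1) = 1 + 1/13 = 14/13
12 + 1/(14/13) = 12 + 13/14 = 181/14
1 + 1/(181/14) = 1 + 14/181 = 195/181
6 + 1/(195/181) = 6 + 181/195 = 1351/195

1351/195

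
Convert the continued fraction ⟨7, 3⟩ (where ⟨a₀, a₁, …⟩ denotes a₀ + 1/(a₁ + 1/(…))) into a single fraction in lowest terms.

Build up convergents one term at a time:
a_0 = 7: 7/1
a_1 = 3: 22/3

22/3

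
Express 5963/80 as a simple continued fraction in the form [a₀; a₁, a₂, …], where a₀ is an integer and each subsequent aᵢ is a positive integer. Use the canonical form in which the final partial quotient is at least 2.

Repeatedly divide and take the remainder:
5963 ÷ 80 → quotient 74, remainder 43
80 ÷ 43 → quotient 1, remainder 37
43 ÷ 37 → quotient 1, remainder 6
37 ÷ 6 → quotient 6, remainder 1
6 ÷ 1 → quotient 6, remainder 0

[74; 1, 1, 6, 6]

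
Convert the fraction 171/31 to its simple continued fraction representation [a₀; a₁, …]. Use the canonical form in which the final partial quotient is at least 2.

171 ÷ 31 → quotient 5, remainder 16
31 ÷ 16 → quotient 1, remainder 15
16 ÷ 15 → quotient 1, remainder 1
15 ÷ 1 → quotient 15, remainder 0

[5; 1, 1, 15]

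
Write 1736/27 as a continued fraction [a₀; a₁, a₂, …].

[64; 3, 2, 1, 2]

1736 ÷ 27 → quotient 64, remainder 8
27 ÷ 8 → quotient 3, remainder 3
8 ÷ 3 → quotient 2, remainder 2
3 ÷ 2 → quotient 1, remainder 1
2 ÷ 1 → quotient 2, remainder 0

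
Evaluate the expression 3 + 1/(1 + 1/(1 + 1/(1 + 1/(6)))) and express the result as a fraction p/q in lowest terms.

a_0 = 3: 3/1
a_1 = 1: 4/1
a_2 = 1: 7/2
a_3 = 1: 11/3
a_4 = 6: 73/20

73/20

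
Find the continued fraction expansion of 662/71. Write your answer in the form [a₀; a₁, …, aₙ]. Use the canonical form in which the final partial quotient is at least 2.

[9; 3, 11, 2]

Apply division with remainder until the remainder is 0:
662 ÷ 71 → quotient 9, remainder 23
71 ÷ 23 → quotient 3, remainder 2
23 ÷ 2 → quotient 11, remainder 1
2 ÷ 1 → quotient 2, remainder 0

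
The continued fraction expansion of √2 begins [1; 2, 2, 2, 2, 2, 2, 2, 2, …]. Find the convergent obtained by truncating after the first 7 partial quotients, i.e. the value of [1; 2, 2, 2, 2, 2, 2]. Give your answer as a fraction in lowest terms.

239/169

Start with 2.
2 + 1/(2/1) = 2 + 1/2 = 5/2
2 + 1/(5/2) = 2 + 2/5 = 12/5
2 + 1/(12/5) = 2 + 5/12 = 29/12
2 + 1/(29/12) = 2 + 12/29 = 70/29
2 + 1/(70/29) = 2 + 29/70 = 169/70
1 + 1/(169/70) = 1 + 70/169 = 239/169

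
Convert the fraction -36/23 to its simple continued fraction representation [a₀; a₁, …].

[-2; 2, 3, 3]

-36 ÷ 23 → quotient -2, remainder 10
23 ÷ 10 → quotient 2, remainder 3
10 ÷ 3 → quotient 3, remainder 1
3 ÷ 1 → quotient 3, remainder 0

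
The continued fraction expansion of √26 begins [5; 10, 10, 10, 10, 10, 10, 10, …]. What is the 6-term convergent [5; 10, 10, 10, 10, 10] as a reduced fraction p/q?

530451/104030

Start with 10.
10 + 1/(10/1) = 10 + 1/10 = 101/10
10 + 1/(101/10) = 10 + 10/101 = 1020/101
10 + 1/(1020/101) = 10 + 101/1020 = 10301/1020
10 + 1/(10301/1020) = 10 + 1020/10301 = 104030/10301
5 + 1/(104030/10301) = 5 + 10301/104030 = 530451/104030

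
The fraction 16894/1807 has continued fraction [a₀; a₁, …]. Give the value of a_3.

6

⌊16894/1807⌋ = 9, remainder 631
⌊1807/631⌋ = 2, remainder 545
⌊631/545⌋ = 1, remainder 86
⌊545/86⌋ = 6, remainder 29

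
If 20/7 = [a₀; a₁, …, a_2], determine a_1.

Repeatedly divide and take the remainder:
⌊20/7⌋ = 2, remainder 6
⌊7/6⌋ = 1, remainder 1

1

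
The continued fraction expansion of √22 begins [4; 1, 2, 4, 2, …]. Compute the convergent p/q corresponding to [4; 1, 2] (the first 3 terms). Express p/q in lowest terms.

14/3

a_0 = 4: 4/1
a_1 = 1: 5/1
a_2 = 2: 14/3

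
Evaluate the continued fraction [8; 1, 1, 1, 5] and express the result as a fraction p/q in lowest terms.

147/17

Starting at the tail and folding back:
Start with 5.
1 + 1/(5/1) = 1 + 1/5 = 6/5
1 + 1/(6/5) = 1 + 5/6 = 11/6
1 + 1/(11/6) = 1 + 6/11 = 17/11
8 + 1/(17/11) = 8 + 11/17 = 147/17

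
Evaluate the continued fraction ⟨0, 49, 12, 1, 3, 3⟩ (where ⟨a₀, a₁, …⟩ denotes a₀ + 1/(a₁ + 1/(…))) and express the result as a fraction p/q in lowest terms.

166/8147

Work from the innermost term outward:
Start with 3.
3 + 1/(3/1) = 3 + 1/3 = 10/3
1 + 1/(10/3) = 1 + 3/10 = 13/10
12 + 1/(13/10) = 12 + 10/13 = 166/13
49 + 1/(166/13) = 49 + 13/166 = 8147/166
0 + 1/(8147/166) = 0 + 166/8147 = 166/8147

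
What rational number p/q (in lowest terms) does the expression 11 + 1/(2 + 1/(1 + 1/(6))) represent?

Collapse the nested fraction from the inside out:
Start with 6.
1 + 1/(6/1) = 1 + 1/6 = 7/6
2 + 1/(7/6) = 2 + 6/7 = 20/7
11 + 1/(20/7) = 11 + 7/20 = 227/20

227/20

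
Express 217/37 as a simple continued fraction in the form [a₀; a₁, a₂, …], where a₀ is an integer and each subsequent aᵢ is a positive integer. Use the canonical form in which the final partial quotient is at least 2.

[5; 1, 6, 2, 2]

Apply division with remainder until the remainder is 0:
217 ÷ 37 → quotient 5, remainder 32
37 ÷ 32 → quotient 1, remainder 5
32 ÷ 5 → quotient 6, remainder 2
5 ÷ 2 → quotient 2, remainder 1
2 ÷ 1 → quotient 2, remainder 0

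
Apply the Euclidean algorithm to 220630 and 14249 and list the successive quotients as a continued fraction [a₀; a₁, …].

220630 = 15·14249 + 6895, so a_0 = 15
14249 = 2·6895 + 459, so a_1 = 2
6895 = 15·459 + 10, so a_2 = 15
459 = 45·10 + 9, so a_3 = 45
10 = 1·9 + 1, so a_4 = 1
9 = 9·1 + 0, so a_5 = 9

[15; 2, 15, 45, 1, 9]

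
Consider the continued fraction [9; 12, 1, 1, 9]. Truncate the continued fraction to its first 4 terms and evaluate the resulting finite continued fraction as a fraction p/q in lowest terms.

Compute successive convergents:
a_0 = 9: 9/1
a_1 = 12: 109/12
a_2 = 1: 118/13
a_3 = 1: 227/25

227/25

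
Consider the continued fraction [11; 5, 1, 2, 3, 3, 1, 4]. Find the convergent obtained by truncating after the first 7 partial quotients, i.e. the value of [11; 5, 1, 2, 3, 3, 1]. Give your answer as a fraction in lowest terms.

a_0 = 11: 11/1
a_1 = 5: 56/5
a_2 = 1: 67/6
a_3 = 2: 190/17
a_4 = 3: 637/57
a_5 = 3: 2101/188
a_6 = 1: 2738/245

2738/245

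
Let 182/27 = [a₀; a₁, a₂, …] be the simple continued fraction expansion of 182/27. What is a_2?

Apply division with remainder until the remainder is 0:
182 = 6·27 + 20, so a_0 = 6
27 = 1·20 + 7, so a_1 = 1
20 = 2·7 + 6, so a_2 = 2

2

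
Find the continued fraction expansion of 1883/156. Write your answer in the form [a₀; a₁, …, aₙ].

1883 ÷ 156 → quotient 12, remainder 11
156 ÷ 11 → quotient 14, remainder 2
11 ÷ 2 → quotient 5, remainder 1
2 ÷ 1 → quotient 2, remainder 0

[12; 14, 5, 2]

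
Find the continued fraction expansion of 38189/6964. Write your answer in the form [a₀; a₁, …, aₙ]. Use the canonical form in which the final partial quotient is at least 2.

[5; 2, 14, 1, 9, 1, 3, 5]

38189 = 5·6964 + 3369, so a_0 = 5
6964 = 2·3369 + 226, so a_1 = 2
3369 = 14·226 + 205, so a_2 = 14
226 = 1·205 + 21, so a_3 = 1
205 = 9·21 + 16, so a_4 = 9
21 = 1·16 + 5, so a_5 = 1
16 = 3·5 + 1, so a_6 = 3
5 = 5·1 + 0, so a_7 = 5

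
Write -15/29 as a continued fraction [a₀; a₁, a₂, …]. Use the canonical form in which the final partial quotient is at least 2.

Run the Euclidean algorithm, recording each quotient:
-15 ÷ 29 → quotient -1, remainder 14
29 ÷ 14 → quotient 2, remainder 1
14 ÷ 1 → quotient 14, remainder 0

[-1; 2, 14]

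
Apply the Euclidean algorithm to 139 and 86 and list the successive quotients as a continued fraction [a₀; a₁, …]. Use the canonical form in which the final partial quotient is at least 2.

[1; 1, 1, 1, 1, 1, 1, 6]

⌊139/86⌋ = 1, remainder 53
⌊86/53⌋ = 1, remainder 33
⌊53/33⌋ = 1, remainder 20
⌊33/20⌋ = 1, remainder 13
⌊20/13⌋ = 1, remainder 7
⌊13/7⌋ = 1, remainder 6
⌊7/6⌋ = 1, remainder 1
⌊6/1⌋ = 6, remainder 0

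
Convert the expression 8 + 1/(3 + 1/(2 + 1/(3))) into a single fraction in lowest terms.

Collapse the nested fraction from the inside out:
Start with 3.
2 + 1/(3/1) = 2 + 1/3 = 7/3
3 + 1/(7/3) = 3 + 3/7 = 24/7
8 + 1/(24/7) = 8 + 7/24 = 199/24

199/24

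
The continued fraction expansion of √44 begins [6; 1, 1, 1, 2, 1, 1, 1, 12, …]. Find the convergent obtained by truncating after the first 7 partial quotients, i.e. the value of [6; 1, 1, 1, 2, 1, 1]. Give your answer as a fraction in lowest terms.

a_0 = 6: 6/1
a_1 = 1: 7/1
a_2 = 1: 13/2
a_3 = 1: 20/3
a_4 = 2: 53/8
a_5 = 1: 73/11
a_6 = 1: 126/19

126/19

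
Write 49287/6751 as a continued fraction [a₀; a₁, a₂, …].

Repeatedly divide and take the remainder:
49287 ÷ 6751 → quotient 7, remainder 2030
6751 ÷ 2030 → quotient 3, remainder 661
2030 ÷ 661 → quotient 3, remainder 47
661 ÷ 47 → quotient 14, remainder 3
47 ÷ 3 → quotient 15, remainder 2
3 ÷ 2 → quotient 1, remainder 1
2 ÷ 1 → quotient 2, remainder 0

[7; 3, 3, 14, 15, 1, 2]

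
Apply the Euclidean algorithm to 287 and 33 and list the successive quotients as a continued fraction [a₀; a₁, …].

Repeatedly divide and take the remainder:
⌊287/33⌋ = 8, remainder 23
⌊33/23⌋ = 1, remainder 10
⌊23/10⌋ = 2, remainder 3
⌊10/3⌋ = 3, remainder 1
⌊3/1⌋ = 3, remainder 0

[8; 1, 2, 3, 3]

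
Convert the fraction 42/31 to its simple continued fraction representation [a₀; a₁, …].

⌊42/31⌋ = 1, remainder 11
⌊31/11⌋ = 2, remainder 9
⌊11/9⌋ = 1, remainder 2
⌊9/2⌋ = 4, remainder 1
⌊2/1⌋ = 2, remainder 0

[1; 2, 1, 4, 2]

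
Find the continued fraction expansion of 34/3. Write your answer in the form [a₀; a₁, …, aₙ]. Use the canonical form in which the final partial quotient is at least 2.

[11; 3]

34 ÷ 3 → quotient 11, remainder 1
3 ÷ 1 → quotient 3, remainder 0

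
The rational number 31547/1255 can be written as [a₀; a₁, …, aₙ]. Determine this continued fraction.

31547 = 25·1255 + 172, so a_0 = 25
1255 = 7·172 + 51, so a_1 = 7
172 = 3·51 + 19, so a_2 = 3
51 = 2·19 + 13, so a_3 = 2
19 = 1·13 + 6, so a_4 = 1
13 = 2·6 + 1, so a_5 = 2
6 = 6·1 + 0, so a_6 = 6

[25; 7, 3, 2, 1, 2, 6]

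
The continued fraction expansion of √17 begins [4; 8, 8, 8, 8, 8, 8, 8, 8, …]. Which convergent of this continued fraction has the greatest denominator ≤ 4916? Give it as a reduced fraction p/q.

a_0 = 4: 4/1  (≤ bound)
a_1 = 8: 33/8  (≤ bound)
a_2 = 8: 268/65  (≤ bound)
a_3 = 8: 2177/528  (≤ bound)
a_4 = 8: 17684/4289  (≤ bound)
a_5 = 8: 143649/34840  (> 4916, stop)

17684/4289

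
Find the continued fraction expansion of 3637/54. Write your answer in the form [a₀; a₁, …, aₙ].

Repeatedly divide and take the remainder:
3637 = 67·54 + 19, so a_0 = 67
54 = 2·19 + 16, so a_1 = 2
19 = 1·16 + 3, so a_2 = 1
16 = 5·3 + 1, so a_3 = 5
3 = 3·1 + 0, so a_4 = 3

[67; 2, 1, 5, 3]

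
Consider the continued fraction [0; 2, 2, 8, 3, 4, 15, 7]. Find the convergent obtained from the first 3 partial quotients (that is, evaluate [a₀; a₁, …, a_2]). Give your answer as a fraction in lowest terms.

2/5

Start with 2.
2 + 1/(2/1) = 2 + 1/2 = 5/2
0 + 1/(5/2) = 0 + 2/5 = 2/5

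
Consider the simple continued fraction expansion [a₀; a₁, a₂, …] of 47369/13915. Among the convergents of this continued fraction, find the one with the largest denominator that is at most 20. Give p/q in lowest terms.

List convergents until the denominator exceeds the bound:
a_0 = 3: 3/1  (≤ bound)
a_1 = 2: 7/2  (≤ bound)
a_2 = 2: 17/5  (≤ bound)
a_3 = 9: 160/47  (> 20, stop)

17/5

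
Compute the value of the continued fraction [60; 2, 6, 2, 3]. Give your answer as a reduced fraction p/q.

5865/97

a_0 = 60: 60/1
a_1 = 2: 121/2
a_2 = 6: 786/13
a_3 = 2: 1693/28
a_4 = 3: 5865/97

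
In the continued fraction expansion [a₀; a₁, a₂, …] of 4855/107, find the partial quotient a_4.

13

4855 ÷ 107 → quotient 45, remainder 40
107 ÷ 40 → quotient 2, remainder 27
40 ÷ 27 → quotient 1, remainder 13
27 ÷ 13 → quotient 2, remainder 1
13 ÷ 1 → quotient 13, remainder 0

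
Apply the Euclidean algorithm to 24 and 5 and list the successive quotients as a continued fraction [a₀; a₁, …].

Apply division with remainder until the remainder is 0:
24 ÷ 5 → quotient 4, remainder 4
5 ÷ 4 → quotient 1, remainder 1
4 ÷ 1 → quotient 4, remainder 0

[4; 1, 4]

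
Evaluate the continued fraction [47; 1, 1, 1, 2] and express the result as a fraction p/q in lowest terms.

a_0 = 47: 47/1
a_1 = 1: 48/1
a_2 = 1: 95/2
a_3 = 1: 143/3
a_4 = 2: 381/8

381/8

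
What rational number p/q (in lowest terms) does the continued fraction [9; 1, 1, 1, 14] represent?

425/44

a_0 = 9: 9/1
a_1 = 1: 10/1
a_2 = 1: 19/2
a_3 = 1: 29/3
a_4 = 14: 425/44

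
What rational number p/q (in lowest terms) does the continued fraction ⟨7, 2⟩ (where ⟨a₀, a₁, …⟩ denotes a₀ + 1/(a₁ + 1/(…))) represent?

15/2

a_0 = 7: 7/1
a_1 = 2: 15/2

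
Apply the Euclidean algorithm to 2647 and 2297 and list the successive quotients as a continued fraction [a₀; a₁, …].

[1; 6, 1, 1, 3, 2, 10, 2]

⌊2647/2297⌋ = 1, remainder 350
⌊2297/350⌋ = 6, remainder 197
⌊350/197⌋ = 1, remainder 153
⌊197/153⌋ = 1, remainder 44
⌊153/44⌋ = 3, remainder 21
⌊44/21⌋ = 2, remainder 2
⌊21/2⌋ = 10, remainder 1
⌊2/1⌋ = 2, remainder 0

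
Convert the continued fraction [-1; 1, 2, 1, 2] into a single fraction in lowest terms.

Start with 2.
1 + 1/(2/1) = 1 + 1/2 = 3/2
2 + 1/(3/2) = 2 + 2/3 = 8/3
1 + 1/(8/3) = 1 + 3/8 = 11/8
-1 + 1/(11/8) = -1 + 8/11 = -3/11

-3/11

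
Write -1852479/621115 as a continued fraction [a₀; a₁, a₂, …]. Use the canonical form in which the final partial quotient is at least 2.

⌊-1852479/621115⌋ = -3, remainder 10866
⌊621115/10866⌋ = 57, remainder 1753
⌊10866/1753⌋ = 6, remainder 348
⌊1753/348⌋ = 5, remainder 13
⌊348/13⌋ = 26, remainder 10
⌊13/10⌋ = 1, remainder 3
⌊10/3⌋ = 3, remainder 1
⌊3/1⌋ = 3, remainder 0

[-3; 57, 6, 5, 26, 1, 3, 3]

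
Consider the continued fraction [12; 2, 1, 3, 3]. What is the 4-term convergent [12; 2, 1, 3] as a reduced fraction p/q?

136/11

Build up convergents one term at a time:
a_0 = 12: 12/1
a_1 = 2: 25/2
a_2 = 1: 37/3
a_3 = 3: 136/11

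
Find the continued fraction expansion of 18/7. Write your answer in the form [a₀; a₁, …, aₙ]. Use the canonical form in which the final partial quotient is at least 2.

[2; 1, 1, 3]

18 = 2·7 + 4, so a_0 = 2
7 = 1·4 + 3, so a_1 = 1
4 = 1·3 + 1, so a_2 = 1
3 = 3·1 + 0, so a_3 = 3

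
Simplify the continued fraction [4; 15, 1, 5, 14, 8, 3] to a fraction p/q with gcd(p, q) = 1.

137883/33935

a_0 = 4: 4/1
a_1 = 15: 61/15
a_2 = 1: 65/16
a_3 = 5: 386/95
a_4 = 14: 5469/1346
a_5 = 8: 44138/10863
a_6 = 3: 137883/33935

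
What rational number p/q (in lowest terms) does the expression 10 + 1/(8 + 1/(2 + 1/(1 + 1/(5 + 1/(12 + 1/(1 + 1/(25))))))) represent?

Collapse the nested fraction from the inside out:
Start with 25.
1 + 1/(25/1) = 1 + 1/25 = 26/25
12 + 1/(26/25) = 12 + 25/26 = 337/26
5 + 1/(337/26) = 5 + 26/337 = 1711/337
1 + 1/(1711/337) = 1 + 337/1711 = 2048/1711
2 + 1/(2048/1711) = 2 + 1711/2048 = 5807/2048
8 + 1/(5807/2048) = 8 + 2048/5807 = 48504/5807
10 + 1/(48504/5807) = 10 + 5807/48504 = 490847/48504

490847/48504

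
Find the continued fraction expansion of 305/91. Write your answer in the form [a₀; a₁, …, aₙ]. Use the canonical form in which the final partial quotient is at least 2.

305 ÷ 91 → quotient 3, remainder 32
91 ÷ 32 → quotient 2, remainder 27
32 ÷ 27 → quotient 1, remainder 5
27 ÷ 5 → quotient 5, remainder 2
5 ÷ 2 → quotient 2, remainder 1
2 ÷ 1 → quotient 2, remainder 0

[3; 2, 1, 5, 2, 2]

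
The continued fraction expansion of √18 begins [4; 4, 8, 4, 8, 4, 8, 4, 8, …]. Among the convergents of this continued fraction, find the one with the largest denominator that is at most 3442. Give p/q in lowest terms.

4756/1121

a_0 = 4: 4/1  (≤ bound)
a_1 = 4: 17/4  (≤ bound)
a_2 = 8: 140/33  (≤ bound)
a_3 = 4: 577/136  (≤ bound)
a_4 = 8: 4756/1121  (≤ bound)
a_5 = 4: 19601/4620  (> 3442, stop)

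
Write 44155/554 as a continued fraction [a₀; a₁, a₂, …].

[79; 1, 2, 2, 1, 3, 1, 11]

Run the Euclidean algorithm, recording each quotient:
44155 = 79·554 + 389, so a_0 = 79
554 = 1·389 + 165, so a_1 = 1
389 = 2·165 + 59, so a_2 = 2
165 = 2·59 + 47, so a_3 = 2
59 = 1·47 + 12, so a_4 = 1
47 = 3·12 + 11, so a_5 = 3
12 = 1·11 + 1, so a_6 = 1
11 = 11·1 + 0, so a_7 = 11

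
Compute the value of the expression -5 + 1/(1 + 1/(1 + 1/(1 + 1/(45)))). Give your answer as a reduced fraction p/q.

-594/137

a_0 = -5: -5/1
a_1 = 1: -4/1
a_2 = 1: -9/2
a_3 = 1: -13/3
a_4 = 45: -594/137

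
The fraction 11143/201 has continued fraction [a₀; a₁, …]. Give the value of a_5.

11143 ÷ 201 → quotient 55, remainder 88
201 ÷ 88 → quotient 2, remainder 25
88 ÷ 25 → quotient 3, remainder 13
25 ÷ 13 → quotient 1, remainder 12
13 ÷ 12 → quotient 1, remainder 1
12 ÷ 1 → quotient 12, remainder 0

12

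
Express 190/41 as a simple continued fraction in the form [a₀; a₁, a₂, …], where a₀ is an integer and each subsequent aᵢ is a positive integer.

[4; 1, 1, 1, 2, 1, 3]

190 = 4·41 + 26, so a_0 = 4
41 = 1·26 + 15, so a_1 = 1
26 = 1·15 + 11, so a_2 = 1
15 = 1·11 + 4, so a_3 = 1
11 = 2·4 + 3, so a_4 = 2
4 = 1·3 + 1, so a_5 = 1
3 = 3·1 + 0, so a_6 = 3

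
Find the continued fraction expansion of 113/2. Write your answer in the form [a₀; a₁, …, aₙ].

[56; 2]

⌊113/2⌋ = 56, remainder 1
⌊2/1⌋ = 2, remainder 0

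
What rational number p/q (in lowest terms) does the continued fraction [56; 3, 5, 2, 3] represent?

Collapse the nested fraction from the inside out:
Start with 3.
2 + 1/(3/1) = 2 + 1/3 = 7/3
5 + 1/(7/3) = 5 + 3/7 = 38/7
3 + 1/(38/7) = 3 + 7/38 = 121/38
56 + 1/(121/38) = 56 + 38/121 = 6814/121

6814/121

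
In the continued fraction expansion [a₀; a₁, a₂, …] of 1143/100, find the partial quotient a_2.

3

1143 = 11·100 + 43, so a_0 = 11
100 = 2·43 + 14, so a_1 = 2
43 = 3·14 + 1, so a_2 = 3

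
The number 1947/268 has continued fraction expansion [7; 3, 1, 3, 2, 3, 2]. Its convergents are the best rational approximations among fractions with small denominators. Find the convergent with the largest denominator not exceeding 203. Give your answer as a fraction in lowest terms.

850/117

a_0 = 7: 7/1  (≤ bound)
a_1 = 3: 22/3  (≤ bound)
a_2 = 1: 29/4  (≤ bound)
a_3 = 3: 109/15  (≤ bound)
a_4 = 2: 247/34  (≤ bound)
a_5 = 3: 850/117  (≤ bound)
a_6 = 2: 1947/268  (> 203, stop)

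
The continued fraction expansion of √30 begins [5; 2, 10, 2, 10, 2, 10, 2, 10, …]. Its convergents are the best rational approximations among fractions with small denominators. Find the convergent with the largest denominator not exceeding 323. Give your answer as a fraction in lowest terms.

241/44

a_0 = 5: 5/1  (≤ bound)
a_1 = 2: 11/2  (≤ bound)
a_2 = 10: 115/21  (≤ bound)
a_3 = 2: 241/44  (≤ bound)
a_4 = 10: 2525/461  (> 323, stop)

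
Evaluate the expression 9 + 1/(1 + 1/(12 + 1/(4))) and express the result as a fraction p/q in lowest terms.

Build up convergents one term at a time:
a_0 = 9: 9/1
a_1 = 1: 10/1
a_2 = 12: 129/13
a_3 = 4: 526/53

526/53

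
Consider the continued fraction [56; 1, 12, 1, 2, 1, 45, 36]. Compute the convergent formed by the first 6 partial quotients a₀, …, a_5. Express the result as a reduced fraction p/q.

3131/55

Use the convergent recurrence hₖ = aₖ·hₖ₋₁ + hₖ₋₂ (and likewise for the denominators kₖ):
a_0 = 56: 56/1
a_1 = 1: 57/1
a_2 = 12: 740/13
a_3 = 1: 797/14
a_4 = 2: 2334/41
a_5 = 1: 3131/55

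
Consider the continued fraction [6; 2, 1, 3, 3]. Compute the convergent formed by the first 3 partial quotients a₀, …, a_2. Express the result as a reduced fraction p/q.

19/3

Start with 1.
2 + 1/(1/1) = 2 + 1/1 = 3/1
6 + 1/(3/1) = 6 + 1/3 = 19/3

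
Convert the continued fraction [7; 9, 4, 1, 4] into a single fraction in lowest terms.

Compute successive convergents:
a_0 = 7: 7/1
a_1 = 9: 64/9
a_2 = 4: 263/37
a_3 = 1: 327/46
a_4 = 4: 1571/221

1571/221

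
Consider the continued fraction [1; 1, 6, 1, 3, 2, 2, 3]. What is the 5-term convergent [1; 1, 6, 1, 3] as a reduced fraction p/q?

58/31

Start with 3.
1 + 1/(3/1) = 1 + 1/3 = 4/3
6 + 1/(4/3) = 6 + 3/4 = 27/4
1 + 1/(27/4) = 1 + 4/27 = 31/27
1 + 1/(31/27) = 1 + 27/31 = 58/31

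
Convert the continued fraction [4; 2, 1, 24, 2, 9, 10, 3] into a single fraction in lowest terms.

194661/44876

a_0 = 4: 4/1
a_1 = 2: 9/2
a_2 = 1: 13/3
a_3 = 24: 321/74
a_4 = 2: 655/151
a_5 = 9: 6216/1433
a_6 = 10: 62815/14481
a_7 = 3: 194661/44876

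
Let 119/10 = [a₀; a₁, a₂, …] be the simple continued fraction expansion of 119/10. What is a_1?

1

Run the Euclidean algorithm, recording each quotient:
119 = 11·10 + 9, so a_0 = 11
10 = 1·9 + 1, so a_1 = 1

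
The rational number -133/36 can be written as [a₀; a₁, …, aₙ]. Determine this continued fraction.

-133 ÷ 36 → quotient -4, remainder 11
36 ÷ 11 → quotient 3, remainder 3
11 ÷ 3 → quotient 3, remainder 2
3 ÷ 2 → quotient 1, remainder 1
2 ÷ 1 → quotient 2, remainder 0

[-4; 3, 3, 1, 2]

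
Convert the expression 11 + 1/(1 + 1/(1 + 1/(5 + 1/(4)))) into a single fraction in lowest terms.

Use the convergent recurrence hₖ = aₖ·hₖ₋₁ + hₖ₋₂ (and likewise for the denominators kₖ):
a_0 = 11: 11/1
a_1 = 1: 12/1
a_2 = 1: 23/2
a_3 = 5: 127/11
a_4 = 4: 531/46

531/46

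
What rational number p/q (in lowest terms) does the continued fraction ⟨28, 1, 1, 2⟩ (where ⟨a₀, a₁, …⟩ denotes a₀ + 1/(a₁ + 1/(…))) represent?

Start with 2.
1 + 1/(2/1) = 1 + 1/2 = 3/2
1 + 1/(3/2) = 1 + 2/3 = 5/3
28 + 1/(5/3) = 28 + 3/5 = 143/5

143/5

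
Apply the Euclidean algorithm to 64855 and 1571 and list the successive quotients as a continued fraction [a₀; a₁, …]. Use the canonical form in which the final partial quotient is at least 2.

[41; 3, 1, 1, 6, 34]

Run the Euclidean algorithm, recording each quotient:
⌊64855/1571⌋ = 41, remainder 444
⌊1571/444⌋ = 3, remainder 239
⌊444/239⌋ = 1, remainder 205
⌊239/205⌋ = 1, remainder 34
⌊205/34⌋ = 6, remainder 1
⌊34/1⌋ = 34, remainder 0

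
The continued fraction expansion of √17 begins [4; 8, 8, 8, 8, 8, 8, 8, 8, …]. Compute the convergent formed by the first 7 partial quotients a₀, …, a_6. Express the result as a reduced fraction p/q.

1166876/283009

a_0 = 4: 4/1
a_1 = 8: 33/8
a_2 = 8: 268/65
a_3 = 8: 2177/528
a_4 = 8: 17684/4289
a_5 = 8: 143649/34840
a_6 = 8: 1166876/283009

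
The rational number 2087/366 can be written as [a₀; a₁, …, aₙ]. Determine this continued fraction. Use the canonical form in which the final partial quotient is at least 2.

Apply division with remainder until the remainder is 0:
2087 ÷ 366 → quotient 5, remainder 257
366 ÷ 257 → quotient 1, remainder 109
257 ÷ 109 → quotient 2, remainder 39
109 ÷ 39 → quotient 2, remainder 31
39 ÷ 31 → quotient 1, remainder 8
31 ÷ 8 → quotient 3, remainder 7
8 ÷ 7 → quotient 1, remainder 1
7 ÷ 1 → quotient 7, remainder 0

[5; 1, 2, 2, 1, 3, 1, 7]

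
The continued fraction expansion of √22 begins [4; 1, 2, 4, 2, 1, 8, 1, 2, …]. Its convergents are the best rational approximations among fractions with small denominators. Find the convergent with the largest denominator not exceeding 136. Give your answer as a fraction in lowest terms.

List convergents until the denominator exceeds the bound:
a_0 = 4: 4/1  (≤ bound)
a_1 = 1: 5/1  (≤ bound)
a_2 = 2: 14/3  (≤ bound)
a_3 = 4: 61/13  (≤ bound)
a_4 = 2: 136/29  (≤ bound)
a_5 = 1: 197/42  (≤ bound)
a_6 = 8: 1712/365  (> 136, stop)

197/42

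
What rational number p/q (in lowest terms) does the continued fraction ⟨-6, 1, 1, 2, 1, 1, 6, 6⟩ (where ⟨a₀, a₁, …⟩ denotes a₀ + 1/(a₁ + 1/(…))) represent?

Compute successive convergents:
a_0 = -6: -6/1
a_1 = 1: -5/1
a_2 = 1: -11/2
a_3 = 2: -27/5
a_4 = 1: -38/7
a_5 = 1: -65/12
a_6 = 6: -428/79
a_7 = 6: -2633/486

-2633/486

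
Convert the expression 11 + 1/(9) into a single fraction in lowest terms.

100/9

Start with 9.
11 + 1/(9/1) = 11 + 1/9 = 100/9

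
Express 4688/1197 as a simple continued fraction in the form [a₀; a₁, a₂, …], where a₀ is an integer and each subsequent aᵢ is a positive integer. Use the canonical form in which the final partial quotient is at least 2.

[3; 1, 10, 1, 32, 3]

Apply division with remainder until the remainder is 0:
⌊4688/1197⌋ = 3, remainder 1097
⌊1197/1097⌋ = 1, remainder 100
⌊1097/100⌋ = 10, remainder 97
⌊100/97⌋ = 1, remainder 3
⌊97/3⌋ = 32, remainder 1
⌊3/1⌋ = 3, remainder 0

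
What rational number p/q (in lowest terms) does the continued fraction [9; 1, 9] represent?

Starting at the tail and folding back:
Start with 9.
1 + 1/(9/1) = 1 + 1/9 = 10/9
9 + 1/(10/9) = 9 + 9/10 = 99/10

99/10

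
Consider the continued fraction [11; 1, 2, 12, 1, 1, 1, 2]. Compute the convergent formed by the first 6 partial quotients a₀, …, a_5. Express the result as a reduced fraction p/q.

899/77

a_0 = 11: 11/1
a_1 = 1: 12/1
a_2 = 2: 35/3
a_3 = 12: 432/37
a_4 = 1: 467/40
a_5 = 1: 899/77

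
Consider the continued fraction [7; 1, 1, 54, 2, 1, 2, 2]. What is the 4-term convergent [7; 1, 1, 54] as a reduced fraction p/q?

818/109

a_0 = 7: 7/1
a_1 = 1: 8/1
a_2 = 1: 15/2
a_3 = 54: 818/109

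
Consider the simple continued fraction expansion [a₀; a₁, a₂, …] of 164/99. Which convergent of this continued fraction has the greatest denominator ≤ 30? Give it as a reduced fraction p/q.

5/3

a_0 = 1: 1/1  (≤ bound)
a_1 = 1: 2/1  (≤ bound)
a_2 = 1: 3/2  (≤ bound)
a_3 = 1: 5/3  (≤ bound)
a_4 = 10: 53/32  (> 30, stop)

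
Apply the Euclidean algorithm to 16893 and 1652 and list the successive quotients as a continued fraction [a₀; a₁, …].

Repeatedly divide and take the remainder:
16893 = 10·1652 + 373, so a_0 = 10
1652 = 4·373 + 160, so a_1 = 4
373 = 2·160 + 53, so a_2 = 2
160 = 3·53 + 1, so a_3 = 3
53 = 53·1 + 0, so a_4 = 53

[10; 4, 2, 3, 53]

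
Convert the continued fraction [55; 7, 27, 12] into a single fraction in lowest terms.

Compute successive convergents:
a_0 = 55: 55/1
a_1 = 7: 386/7
a_2 = 27: 10477/190
a_3 = 12: 126110/2287

126110/2287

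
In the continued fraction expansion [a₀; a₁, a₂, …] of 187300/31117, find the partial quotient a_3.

2

Repeatedly divide and take the remainder:
187300 ÷ 31117 → quotient 6, remainder 598
31117 ÷ 598 → quotient 52, remainder 21
598 ÷ 21 → quotient 28, remainder 10
21 ÷ 10 → quotient 2, remainder 1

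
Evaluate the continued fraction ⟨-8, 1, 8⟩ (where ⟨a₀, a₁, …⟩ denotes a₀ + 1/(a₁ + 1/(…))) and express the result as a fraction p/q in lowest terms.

Use the convergent recurrence hₖ = aₖ·hₖ₋₁ + hₖ₋₂ (and likewise for the denominators kₖ):
a_0 = -8: -8/1
a_1 = 1: -7/1
a_2 = 8: -64/9

-64/9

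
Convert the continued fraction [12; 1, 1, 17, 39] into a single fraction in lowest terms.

17107/1367

Build up convergents one term at a time:
a_0 = 12: 12/1
a_1 = 1: 13/1
a_2 = 1: 25/2
a_3 = 17: 438/35
a_4 = 39: 17107/1367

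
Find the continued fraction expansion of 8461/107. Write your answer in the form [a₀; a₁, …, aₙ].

8461 = 79·107 + 8, so a_0 = 79
107 = 13·8 + 3, so a_1 = 13
8 = 2·3 + 2, so a_2 = 2
3 = 1·2 + 1, so a_3 = 1
2 = 2·1 + 0, so a_4 = 2

[79; 13, 2, 1, 2]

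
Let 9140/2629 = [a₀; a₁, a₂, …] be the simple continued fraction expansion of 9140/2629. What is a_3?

5

Apply division with remainder until the remainder is 0:
⌊9140/2629⌋ = 3, remainder 1253
⌊2629/1253⌋ = 2, remainder 123
⌊1253/123⌋ = 10, remainder 23
⌊123/23⌋ = 5, remainder 8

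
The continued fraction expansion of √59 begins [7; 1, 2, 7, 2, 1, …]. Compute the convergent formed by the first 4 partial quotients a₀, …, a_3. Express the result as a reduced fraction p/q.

169/22

Start with 7.
2 + 1/(7/1) = 2 + 1/7 = 15/7
1 + 1/(15/7) = 1 + 7/15 = 22/15
7 + 1/(22/15) = 7 + 15/22 = 169/22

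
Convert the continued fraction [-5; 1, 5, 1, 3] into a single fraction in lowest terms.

-112/27

a_0 = -5: -5/1
a_1 = 1: -4/1
a_2 = 5: -25/6
a_3 = 1: -29/7
a_4 = 3: -112/27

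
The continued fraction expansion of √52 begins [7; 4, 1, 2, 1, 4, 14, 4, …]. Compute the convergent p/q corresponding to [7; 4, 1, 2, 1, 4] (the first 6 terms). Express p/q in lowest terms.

Use the convergent recurrence hₖ = aₖ·hₖ₋₁ + hₖ₋₂ (and likewise for the denominators kₖ):
a_0 = 7: 7/1
a_1 = 4: 29/4
a_2 = 1: 36/5
a_3 = 2: 101/14
a_4 = 1: 137/19
a_5 = 4: 649/90

649/90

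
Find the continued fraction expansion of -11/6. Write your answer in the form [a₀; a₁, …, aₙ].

[-2; 6]

-11 ÷ 6 → quotient -2, remainder 1
6 ÷ 1 → quotient 6, remainder 0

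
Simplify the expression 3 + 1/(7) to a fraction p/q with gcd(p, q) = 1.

22/7

a_0 = 3: 3/1
a_1 = 7: 22/7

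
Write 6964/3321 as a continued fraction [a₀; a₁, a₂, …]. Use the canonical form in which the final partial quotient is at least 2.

⌊6964/3321⌋ = 2, remainder 322
⌊3321/322⌋ = 10, remainder 101
⌊322/101⌋ = 3, remainder 19
⌊101/19⌋ = 5, remainder 6
⌊19/6⌋ = 3, remainder 1
⌊6/1⌋ = 6, remainder 0

[2; 10, 3, 5, 3, 6]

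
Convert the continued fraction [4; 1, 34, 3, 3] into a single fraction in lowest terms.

Collapse the nested fraction from the inside out:
Start with 3.
3 + 1/(3/1) = 3 + 1/3 = 10/3
34 + 1/(10/3) = 34 + 3/10 = 343/10
1 + 1/(343/10) = 1 + 10/343 = 353/343
4 + 1/(353/343) = 4 + 343/353 = 1755/353

1755/353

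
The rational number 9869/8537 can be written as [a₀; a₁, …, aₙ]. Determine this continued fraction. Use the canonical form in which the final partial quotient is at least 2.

[1; 6, 2, 2, 3, 1, 29, 2]

⌊9869/8537⌋ = 1, remainder 1332
⌊8537/1332⌋ = 6, remainder 545
⌊1332/545⌋ = 2, remainder 242
⌊545/242⌋ = 2, remainder 61
⌊242/61⌋ = 3, remainder 59
⌊61/59⌋ = 1, remainder 2
⌊59/2⌋ = 29, remainder 1
⌊2/1⌋ = 2, remainder 0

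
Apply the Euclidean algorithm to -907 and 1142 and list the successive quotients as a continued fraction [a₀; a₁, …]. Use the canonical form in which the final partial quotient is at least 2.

[-1; 4, 1, 6, 8, 4]

-907 = -1·1142 + 235, so a_0 = -1
1142 = 4·235 + 202, so a_1 = 4
235 = 1·202 + 33, so a_2 = 1
202 = 6·33 + 4, so a_3 = 6
33 = 8·4 + 1, so a_4 = 8
4 = 4·1 + 0, so a_5 = 4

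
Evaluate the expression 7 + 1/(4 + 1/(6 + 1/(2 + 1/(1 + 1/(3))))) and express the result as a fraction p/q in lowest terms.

Start with 3.
1 + 1/(3/1) = 1 + 1/3 = 4/3
2 + 1/(4/3) = 2 + 3/4 = 11/4
6 + 1/(11/4) = 6 + 4/11 = 70/11
4 + 1/(70/11) = 4 + 11/70 = 291/70
7 + 1/(291/70) = 7 + 70/291 = 2107/291

2107/291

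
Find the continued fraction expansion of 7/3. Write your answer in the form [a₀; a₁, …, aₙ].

Apply division with remainder until the remainder is 0:
7 ÷ 3 → quotient 2, remainder 1
3 ÷ 1 → quotient 3, remainder 0

[2; 3]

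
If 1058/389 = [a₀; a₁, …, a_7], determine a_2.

Repeatedly divide and take the remainder:
1058 ÷ 389 → quotient 2, remainder 280
389 ÷ 280 → quotient 1, remainder 109
280 ÷ 109 → quotient 2, remainder 62

2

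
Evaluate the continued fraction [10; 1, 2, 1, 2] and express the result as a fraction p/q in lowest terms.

118/11

Collapse the nested fraction from the inside out:
Start with 2.
1 + 1/(2/1) = 1 + 1/2 = 3/2
2 + 1/(3/2) = 2 + 2/3 = 8/3
1 + 1/(8/3) = 1 + 3/8 = 11/8
10 + 1/(11/8) = 10 + 8/11 = 118/11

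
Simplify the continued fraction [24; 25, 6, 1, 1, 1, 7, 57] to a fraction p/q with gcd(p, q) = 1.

5284877/219839

Start with 57.
7 + 1/(57/1) = 7 + 1/57 = 400/57
1 + 1/(400/57) = 1 + 57/400 = 457/400
1 + 1/(457/400) = 1 + 400/457 = 857/457
1 + 1/(857/457) = 1 + 457/857 = 1314/857
6 + 1/(1314/857) = 6 + 857/1314 = 8741/1314
25 + 1/(8741/1314) = 25 + 1314/8741 = 219839/8741
24 + 1/(219839/8741) = 24 + 8741/219839 = 5284877/219839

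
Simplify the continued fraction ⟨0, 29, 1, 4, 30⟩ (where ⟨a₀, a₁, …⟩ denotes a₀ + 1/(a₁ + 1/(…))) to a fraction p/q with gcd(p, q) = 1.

Start with 30.
4 + 1/(30/1) = 4 + 1/30 = 121/30
1 + 1/(121/30) = 1 + 30/121 = 151/121
29 + 1/(151/121) = 29 + 121/151 = 4500/151
0 + 1/(4500/151) = 0 + 151/4500 = 151/4500

151/4500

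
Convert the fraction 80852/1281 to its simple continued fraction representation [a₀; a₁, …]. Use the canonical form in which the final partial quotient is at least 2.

80852 ÷ 1281 → quotient 63, remainder 149
1281 ÷ 149 → quotient 8, remainder 89
149 ÷ 89 → quotient 1, remainder 60
89 ÷ 60 → quotient 1, remainder 29
60 ÷ 29 → quotient 2, remainder 2
29 ÷ 2 → quotient 14, remainder 1
2 ÷ 1 → quotient 2, remainder 0

[63; 8, 1, 1, 2, 14, 2]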